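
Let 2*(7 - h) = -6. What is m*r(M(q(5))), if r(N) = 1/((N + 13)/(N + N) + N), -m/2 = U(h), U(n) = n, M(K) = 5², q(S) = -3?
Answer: -125/161 ≈ -0.77640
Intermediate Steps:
h = 10 (h = 7 - ½*(-6) = 7 + 3 = 10)
M(K) = 25
m = -20 (m = -2*10 = -20)
r(N) = 1/(N + (13 + N)/(2*N)) (r(N) = 1/((13 + N)/((2*N)) + N) = 1/((13 + N)*(1/(2*N)) + N) = 1/((13 + N)/(2*N) + N) = 1/(N + (13 + N)/(2*N)))
m*r(M(q(5))) = -40*25/(13 + 25 + 2*25²) = -40*25/(13 + 25 + 2*625) = -40*25/(13 + 25 + 1250) = -40*25/1288 = -20*25/644 = -125/161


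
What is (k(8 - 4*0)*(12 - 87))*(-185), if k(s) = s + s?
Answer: 222000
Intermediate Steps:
k(s) = 2*s
(k(8 - 4*0)*(12 - 87))*(-185) = ((2*(8 - 4*0))*(12 - 87))*(-185) = ((2*(8 - 1*0))*(-75))*(-185) = ((2*(8 + 0))*(-75))*(-185) = ((2*8)*(-75))*(-185) = (16*(-75))*(-185) = -1200*(-185) = 222000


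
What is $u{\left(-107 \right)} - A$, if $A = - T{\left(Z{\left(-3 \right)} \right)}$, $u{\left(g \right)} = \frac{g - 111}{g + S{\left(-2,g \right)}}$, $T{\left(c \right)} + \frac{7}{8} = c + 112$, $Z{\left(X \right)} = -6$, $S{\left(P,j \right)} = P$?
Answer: $\frac{857}{8} \approx 107.13$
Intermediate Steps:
$T{\left(c \right)} = \frac{889}{8} + c$ ($T{\left(c \right)} = - \frac{7}{8} + \left(c + 112\right) = - \frac{7}{8} + \left(112 + c\right) = \frac{889}{8} + c$)
$u{\left(g \right)} = \frac{-111 + g}{-2 + g}$ ($u{\left(g \right)} = \frac{g - 111}{g - 2} = \frac{-111 + g}{-2 + g}$)
$A = - \frac{841}{8}$ ($A = - (\frac{889}{8} - 6) = \left(-1\right) \frac{841}{8} = - \frac{841}{8} \approx -105.13$)
$u{\left(-107 \right)} - A = \frac{-111 - 107}{-2 - 107} - - \frac{841}{8} = \frac{1}{-109} \left(-218\right) + \frac{841}{8} = \left(- \frac{1}{109}\right) \left(-218\right) + \frac{841}{8} = 2 + \frac{841}{8} = \frac{857}{8}$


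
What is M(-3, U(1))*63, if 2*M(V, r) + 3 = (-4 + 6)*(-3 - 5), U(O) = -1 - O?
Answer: -1197/2 ≈ -598.50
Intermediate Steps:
M(V, r) = -19/2 (M(V, r) = -3/2 + ((-4 + 6)*(-3 - 5))/2 = -3/2 + (2*(-8))/2 = -3/2 + (½)*(-16) = -3/2 - 8 = -19/2)
M(-3, U(1))*63 = -19/2*63 = -1197/2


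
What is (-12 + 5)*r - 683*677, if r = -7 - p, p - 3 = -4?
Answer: -462349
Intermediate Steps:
p = -1 (p = 3 - 4 = -1)
r = -6 (r = -7 - 1*(-1) = -7 + 1 = -6)
(-12 + 5)*r - 683*677 = (-12 + 5)*(-6) - 683*677 = -7*(-6) - 462391 = 42 - 462391 = -462349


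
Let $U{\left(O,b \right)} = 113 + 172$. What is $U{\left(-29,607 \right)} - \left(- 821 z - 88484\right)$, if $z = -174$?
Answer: $-54085$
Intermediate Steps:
$U{\left(O,b \right)} = 285$
$U{\left(-29,607 \right)} - \left(- 821 z - 88484\right) = 285 - \left(\left(-821\right) \left(-174\right) - 88484\right) = 285 - \left(142854 - 88484\right) = 285 - 54370 = -54085$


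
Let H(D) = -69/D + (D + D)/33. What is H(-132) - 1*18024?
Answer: -793385/44 ≈ -18031.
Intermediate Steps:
H(D) = -69/D + 2*D/33 (H(D) = -69/D + (2*D)*(1/33) = -69/D + 2*D/33)
H(-132) - 1*18024 = (-69/(-132) + (2/33)*(-132)) - 1*18024 = (-69*(-1/132) - 8) - 18024 = (23/44 - 8) - 18024 = -329/44 - 18024 = -793385/44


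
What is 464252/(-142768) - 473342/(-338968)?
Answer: -701472510/378076433 ≈ -1.8554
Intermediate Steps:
464252/(-142768) - 473342/(-338968) = 464252*(-1/142768) - 473342*(-1/338968) = -116063/35692 + 236671/169484 = -701472510/378076433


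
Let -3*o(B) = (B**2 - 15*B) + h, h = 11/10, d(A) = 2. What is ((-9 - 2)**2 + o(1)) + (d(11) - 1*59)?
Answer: 683/10 ≈ 68.300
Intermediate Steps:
h = 11/10 (h = 11*(1/10) = 11/10 ≈ 1.1000)
o(B) = -11/30 + 5*B - B**2/3 (o(B) = -((B**2 - 15*B) + 11/10)/3 = -(11/10 + B**2 - 15*B)/3 = -11/30 + 5*B - B**2/3)
((-9 - 2)**2 + o(1)) + (d(11) - 1*59) = ((-9 - 2)**2 + (-11/30 + 5*1 - 1/3*1**2)) + (2 - 1*59) = ((-11)**2 + (-11/30 + 5 - 1/3*1)) + (2 - 59) = (121 + (-11/30 + 5 - 1/3)) - 57 = (121 + 43/10) - 57 = 1253/10 - 57 = 683/10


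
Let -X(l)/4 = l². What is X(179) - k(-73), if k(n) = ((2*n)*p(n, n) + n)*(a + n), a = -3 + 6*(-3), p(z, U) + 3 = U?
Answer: 907998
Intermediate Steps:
X(l) = -4*l²
p(z, U) = -3 + U
a = -21 (a = -3 - 18 = -21)
k(n) = (-21 + n)*(n + 2*n*(-3 + n)) (k(n) = ((2*n)*(-3 + n) + n)*(-21 + n) = (2*n*(-3 + n) + n)*(-21 + n) = (n + 2*n*(-3 + n))*(-21 + n) = (-21 + n)*(n + 2*n*(-3 + n)))
X(179) - k(-73) = -4*179² - (-73)*(105 - 47*(-73) + 2*(-73)²) = -4*32041 - (-73)*(105 + 3431 + 2*5329) = -128164 - (-73)*(105 + 3431 + 10658) = -128164 - (-73)*14194 = -128164 - 1*(-1036162) = -128164 + 1036162 = 907998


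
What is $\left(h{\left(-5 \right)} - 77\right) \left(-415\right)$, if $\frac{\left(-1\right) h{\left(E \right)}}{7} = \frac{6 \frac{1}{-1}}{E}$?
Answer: $35441$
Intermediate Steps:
$h{\left(E \right)} = \frac{42}{E}$ ($h{\left(E \right)} = - 7 \frac{6 \frac{1}{-1}}{E} = - 7 \frac{6 \left(-1\right)}{E} = - 7 \left(- \frac{6}{E}\right) = \frac{42}{E}$)
$\left(h{\left(-5 \right)} - 77\right) \left(-415\right) = \left(\frac{42}{-5} - 77\right) \left(-415\right) = \left(42 \left(- \frac{1}{5}\right) - 77\right) \left(-415\right) = \left(- \frac{42}{5} - 77\right) \left(-415\right) = \left(- \frac{427}{5}\right) \left(-415\right) = 35441$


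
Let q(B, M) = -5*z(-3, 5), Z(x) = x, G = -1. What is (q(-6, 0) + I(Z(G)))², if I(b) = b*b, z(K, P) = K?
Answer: 256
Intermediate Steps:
q(B, M) = 15 (q(B, M) = -5*(-3) = 15)
I(b) = b²
(q(-6, 0) + I(Z(G)))² = (15 + (-1)²)² = (15 + 1)² = 16² = 256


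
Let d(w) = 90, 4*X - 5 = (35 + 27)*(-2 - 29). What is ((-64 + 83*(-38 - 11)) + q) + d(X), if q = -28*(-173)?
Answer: 803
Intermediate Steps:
X = -1917/4 (X = 5/4 + ((35 + 27)*(-2 - 29))/4 = 5/4 + (62*(-31))/4 = 5/4 + (¼)*(-1922) = 5/4 - 961/2 = -1917/4 ≈ -479.25)
q = 4844
((-64 + 83*(-38 - 11)) + q) + d(X) = ((-64 + 83*(-38 - 11)) + 4844) + 90 = ((-64 + 83*(-49)) + 4844) + 90 = ((-64 - 4067) + 4844) + 90 = (-4131 + 4844) + 90 = 713 + 90 = 803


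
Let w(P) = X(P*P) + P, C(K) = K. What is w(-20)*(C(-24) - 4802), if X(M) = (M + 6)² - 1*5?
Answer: -795377886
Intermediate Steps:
X(M) = -5 + (6 + M)² (X(M) = (6 + M)² - 5 = -5 + (6 + M)²)
w(P) = -5 + P + (6 + P²)² (w(P) = (-5 + (6 + P*P)²) + P = (-5 + (6 + P²)²) + P = -5 + P + (6 + P²)²)
w(-20)*(C(-24) - 4802) = (-5 - 20 + (6 + (-20)²)²)*(-24 - 4802) = (-5 - 20 + (6 + 400)²)*(-4826) = (-5 - 20 + 406²)*(-4826) = (-5 - 20 + 164836)*(-4826) = 164811*(-4826) = -795377886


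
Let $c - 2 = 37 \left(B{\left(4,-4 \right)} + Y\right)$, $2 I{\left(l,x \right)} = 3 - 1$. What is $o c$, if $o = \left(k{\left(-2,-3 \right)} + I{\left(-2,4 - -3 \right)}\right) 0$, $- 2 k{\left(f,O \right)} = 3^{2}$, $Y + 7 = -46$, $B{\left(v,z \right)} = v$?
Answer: $0$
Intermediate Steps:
$Y = -53$ ($Y = -7 - 46 = -53$)
$k{\left(f,O \right)} = - \frac{9}{2}$ ($k{\left(f,O \right)} = - \frac{3^{2}}{2} = \left(- \frac{1}{2}\right) 9 = - \frac{9}{2}$)
$I{\left(l,x \right)} = 1$ ($I{\left(l,x \right)} = \frac{3 - 1}{2} = \frac{1}{2} \cdot 2 = 1$)
$c = -1811$ ($c = 2 + 37 \left(4 - 53\right) = 2 + 37 \left(-49\right) = 2 - 1813 = -1811$)
$o = 0$ ($o = \left(- \frac{9}{2} + 1\right) 0 = \left(- \frac{7}{2}\right) 0 = 0$)
$o c = 0 \left(-1811\right) = 0$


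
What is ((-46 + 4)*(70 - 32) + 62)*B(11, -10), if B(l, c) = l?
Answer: -16874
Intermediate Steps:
((-46 + 4)*(70 - 32) + 62)*B(11, -10) = ((-46 + 4)*(70 - 32) + 62)*11 = (-42*38 + 62)*11 = (-1596 + 62)*11 = -1534*11 = -16874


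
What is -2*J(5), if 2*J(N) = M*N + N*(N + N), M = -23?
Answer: 65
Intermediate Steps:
J(N) = N**2 - 23*N/2 (J(N) = (-23*N + N*(N + N))/2 = (-23*N + N*(2*N))/2 = (-23*N + 2*N**2)/2 = N**2 - 23*N/2)
-2*J(5) = -5*(-23 + 2*5) = -5*(-23 + 10) = -5*(-13) = -2*(-65/2) = 65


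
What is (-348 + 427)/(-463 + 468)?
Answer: 79/5 ≈ 15.800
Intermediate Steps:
(-348 + 427)/(-463 + 468) = 79/5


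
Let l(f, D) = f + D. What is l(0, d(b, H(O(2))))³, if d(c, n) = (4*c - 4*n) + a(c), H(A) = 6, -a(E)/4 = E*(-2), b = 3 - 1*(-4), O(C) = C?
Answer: 216000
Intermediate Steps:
b = 7 (b = 3 + 4 = 7)
a(E) = 8*E (a(E) = -4*E*(-2) = -(-8)*E = 8*E)
d(c, n) = -4*n + 12*c (d(c, n) = (4*c - 4*n) + 8*c = (-4*n + 4*c) + 8*c = -4*n + 12*c)
l(f, D) = D + f
l(0, d(b, H(O(2))))³ = ((-4*6 + 12*7) + 0)³ = ((-24 + 84) + 0)³ = (60 + 0)³ = 60³ = 216000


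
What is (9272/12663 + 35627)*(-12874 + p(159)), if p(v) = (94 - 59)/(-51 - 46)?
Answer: -934339878083/2037 ≈ -4.5868e+8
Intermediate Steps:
p(v) = -35/97 (p(v) = 35/(-97) = 35*(-1/97) = -35/97)
(9272/12663 + 35627)*(-12874 + p(159)) = (9272/12663 + 35627)*(-12874 - 35/97) = (9272*(1/12663) + 35627)*(-1248813/97) = (9272/12663 + 35627)*(-1248813/97) = (451153973/12663)*(-1248813/97) = -934339878083/2037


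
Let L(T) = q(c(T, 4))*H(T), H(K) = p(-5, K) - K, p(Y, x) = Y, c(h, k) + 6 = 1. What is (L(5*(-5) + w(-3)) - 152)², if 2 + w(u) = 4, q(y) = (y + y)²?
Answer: 2715904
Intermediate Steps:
c(h, k) = -5 (c(h, k) = -6 + 1 = -5)
q(y) = 4*y² (q(y) = (2*y)² = 4*y²)
w(u) = 2 (w(u) = -2 + 4 = 2)
H(K) = -5 - K
L(T) = -500 - 100*T (L(T) = (4*(-5)²)*(-5 - T) = (4*25)*(-5 - T) = 100*(-5 - T) = -500 - 100*T)
(L(5*(-5) + w(-3)) - 152)² = ((-500 - 100*(5*(-5) + 2)) - 152)² = ((-500 - 100*(-25 + 2)) - 152)² = ((-500 - 100*(-23)) - 152)² = ((-500 + 2300) - 152)² = (1800 - 152)² = 1648² = 2715904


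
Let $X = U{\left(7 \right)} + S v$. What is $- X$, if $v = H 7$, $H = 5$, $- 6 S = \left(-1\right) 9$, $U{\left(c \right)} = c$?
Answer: $- \frac{119}{2} \approx -59.5$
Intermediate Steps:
$S = \frac{3}{2}$ ($S = - \frac{\left(-1\right) 9}{6} = \left(- \frac{1}{6}\right) \left(-9\right) = \frac{3}{2} \approx 1.5$)
$v = 35$ ($v = 5 \cdot 7 = 35$)
$X = \frac{119}{2}$ ($X = 7 + \frac{3}{2} \cdot 35 = 7 + \frac{105}{2} = \frac{119}{2} \approx 59.5$)
$- X = \left(-1\right) \frac{119}{2} = - \frac{119}{2}$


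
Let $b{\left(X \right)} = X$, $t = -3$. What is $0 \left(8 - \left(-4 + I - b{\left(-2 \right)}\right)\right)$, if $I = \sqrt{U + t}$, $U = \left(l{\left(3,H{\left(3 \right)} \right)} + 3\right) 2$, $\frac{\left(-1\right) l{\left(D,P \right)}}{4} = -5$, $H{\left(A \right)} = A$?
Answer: $0$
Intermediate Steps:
$l{\left(D,P \right)} = 20$ ($l{\left(D,P \right)} = \left(-4\right) \left(-5\right) = 20$)
$U = 46$ ($U = \left(20 + 3\right) 2 = 23 \cdot 2 = 46$)
$I = \sqrt{43}$ ($I = \sqrt{46 - 3} = \sqrt{43} \approx 6.5574$)
$0 \left(8 - \left(-4 + I - b{\left(-2 \right)}\right)\right) = 0 \left(8 + \left(\left(-2 - \sqrt{43}\right) + 4\right)\right) = 0 \left(8 + \left(2 - \sqrt{43}\right)\right) = 0 \left(10 - \sqrt{43}\right) = 0$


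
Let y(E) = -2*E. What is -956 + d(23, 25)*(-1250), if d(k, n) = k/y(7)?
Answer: 7683/7 ≈ 1097.6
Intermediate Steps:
d(k, n) = -k/14 (d(k, n) = k/((-2*7)) = k/(-14) = k*(-1/14) = -k/14)
-956 + d(23, 25)*(-1250) = -956 - 1/14*23*(-1250) = -956 - 23/14*(-1250) = -956 + 14375/7 = 7683/7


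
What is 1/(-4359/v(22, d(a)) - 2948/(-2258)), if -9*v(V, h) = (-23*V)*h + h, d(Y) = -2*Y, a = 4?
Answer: 4561160/50246759 ≈ 0.090775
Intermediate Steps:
v(V, h) = -h/9 + 23*V*h/9 (v(V, h) = -((-23*V)*h + h)/9 = -(-23*V*h + h)/9 = -(h - 23*V*h)/9 = -h/9 + 23*V*h/9)
1/(-4359/v(22, d(a)) - 2948/(-2258)) = 1/(-4359*(-9/(8*(-1 + 23*22))) - 2948/(-2258)) = 1/(-4359*(-9/(8*(-1 + 506))) - 2948*(-1/2258)) = 1/(-4359/((⅑)*(-8)*505) + 1474/1129) = 1/(-4359/(-4040/9) + 1474/1129) = 1/(-4359*(-9/4040) + 1474/1129) = 1/(39231/4040 + 1474/1129) = 1/(50246759/4561160) = 4561160/50246759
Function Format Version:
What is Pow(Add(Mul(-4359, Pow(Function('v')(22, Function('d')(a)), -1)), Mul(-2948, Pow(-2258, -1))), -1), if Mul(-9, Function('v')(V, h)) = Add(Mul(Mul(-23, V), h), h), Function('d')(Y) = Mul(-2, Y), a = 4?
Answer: Rational(4561160, 50246759) ≈ 0.090775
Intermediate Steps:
Function('v')(V, h) = Add(Mul(Rational(-1, 9), h), Mul(Rational(23, 9), V, h)) (Function('v')(V, h) = Mul(Rational(-1, 9), Add(Mul(Mul(-23, V), h), h)) = Mul(Rational(-1, 9), Add(Mul(-23, V, h), h)) = Mul(Rational(-1, 9), Add(h, Mul(-23, V, h))) = Add(Mul(Rational(-1, 9), h), Mul(Rational(23, 9), V, h)))
Pow(Add(Mul(-4359, Pow(Function('v')(22, Function('d')(a)), -1)), Mul(-2948, Pow(-2258, -1))), -1) = Pow(Add(Mul(-4359, Pow(Mul(Rational(1, 9), Mul(-2, 4), Add(-1, Mul(23, 22))), -1)), Mul(-2948, Pow(-2258, -1))), -1) = Pow(Add(Mul(-4359, Pow(Mul(Rational(1, 9), -8, Add(-1, 506)), -1)), Mul(-2948, Rational(-1, 2258))), -1) = Pow(Add(Mul(-4359, Pow(Mul(Rational(1, 9), -8, 505), -1)), Rational(1474, 1129)), -1) = Pow(Add(Mul(-4359, Pow(Rational(-4040, 9), -1)), Rational(1474, 1129)), -1) = Pow(Add(Mul(-4359, Rational(-9, 4040)), Rational(1474, 1129)), -1) = Pow(Add(Rational(39231, 4040), Rational(1474, 1129)), -1) = Pow(Rational(50246759, 4561160), -1) = Rational(4561160, 50246759)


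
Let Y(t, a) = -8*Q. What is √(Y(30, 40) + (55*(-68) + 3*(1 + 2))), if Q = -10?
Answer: I*√3651 ≈ 60.424*I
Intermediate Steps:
Y(t, a) = 80 (Y(t, a) = -8*(-10) = 80)
√(Y(30, 40) + (55*(-68) + 3*(1 + 2))) = √(80 + (55*(-68) + 3*(1 + 2))) = √(80 + (-3740 + 3*3)) = √(80 + (-3740 + 9)) = √(80 - 3731) = √(-3651) = I*√3651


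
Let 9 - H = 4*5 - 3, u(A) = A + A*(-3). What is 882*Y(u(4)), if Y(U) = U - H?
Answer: 0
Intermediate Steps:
u(A) = -2*A (u(A) = A - 3*A = -2*A)
H = -8 (H = 9 - (4*5 - 3) = 9 - (20 - 3) = 9 - 1*17 = 9 - 17 = -8)
Y(U) = 8 + U (Y(U) = U - 1*(-8) = U + 8 = 8 + U)
882*Y(u(4)) = 882*(8 - 2*4) = 882*(8 - 8) = 882*0 = 0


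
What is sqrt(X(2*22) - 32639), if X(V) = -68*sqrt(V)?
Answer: sqrt(-32639 - 136*sqrt(11)) ≈ 181.91*I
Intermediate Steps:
sqrt(X(2*22) - 32639) = sqrt(-68*2*sqrt(11) - 32639) = sqrt(-136*sqrt(11) - 32639) = sqrt(-32639 - 136*sqrt(11))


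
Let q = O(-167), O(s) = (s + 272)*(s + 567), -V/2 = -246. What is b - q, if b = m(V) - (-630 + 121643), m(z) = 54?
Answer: -162959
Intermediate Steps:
V = 492 (V = -2*(-246) = 492)
b = -120959 (b = 54 - (-630 + 121643) = 54 - 1*121013 = 54 - 121013 = -120959)
O(s) = (272 + s)*(567 + s)
q = 42000 (q = 154224 + (-167)**2 + 839*(-167) = 154224 + 27889 - 140113 = 42000)
b - q = -120959 - 1*42000 = -120959 - 42000 = -162959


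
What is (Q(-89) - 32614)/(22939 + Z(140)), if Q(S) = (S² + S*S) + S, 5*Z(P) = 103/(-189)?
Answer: -15933645/21677252 ≈ -0.73504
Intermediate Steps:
Z(P) = -103/945 (Z(P) = (103/(-189))/5 = (103*(-1/189))/5 = (⅕)*(-103/189) = -103/945)
Q(S) = S + 2*S² (Q(S) = (S² + S²) + S = 2*S² + S = S + 2*S²)
(Q(-89) - 32614)/(22939 + Z(140)) = (-89*(1 + 2*(-89)) - 32614)/(22939 - 103/945) = (-89*(1 - 178) - 32614)/(21677252/945) = (-89*(-177) - 32614)*(945/21677252) = (15753 - 32614)*(945/21677252) = -16861*945/21677252 = -15933645/21677252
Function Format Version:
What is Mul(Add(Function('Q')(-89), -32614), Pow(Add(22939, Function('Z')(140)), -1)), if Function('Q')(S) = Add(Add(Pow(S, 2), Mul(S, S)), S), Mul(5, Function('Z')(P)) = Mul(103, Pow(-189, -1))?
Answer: Rational(-15933645, 21677252) ≈ -0.73504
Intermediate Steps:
Function('Z')(P) = Rational(-103, 945) (Function('Z')(P) = Mul(Rational(1, 5), Mul(103, Pow(-189, -1))) = Mul(Rational(1, 5), Mul(103, Rational(-1, 189))) = Mul(Rational(1, 5), Rational(-103, 189)) = Rational(-103, 945))
Function('Q')(S) = Add(S, Mul(2, Pow(S, 2))) (Function('Q')(S) = Add(Add(Pow(S, 2), Pow(S, 2)), S) = Add(Mul(2, Pow(S, 2)), S) = Add(S, Mul(2, Pow(S, 2))))
Mul(Add(Function('Q')(-89), -32614), Pow(Add(22939, Function('Z')(140)), -1)) = Mul(Add(Mul(-89, Add(1, Mul(2, -89))), -32614), Pow(Add(22939, Rational(-103, 945)), -1)) = Mul(Add(Mul(-89, Add(1, -178)), -32614), Pow(Rational(21677252, 945), -1)) = Mul(Add(Mul(-89, -177), -32614), Rational(945, 21677252)) = Mul(Add(15753, -32614), Rational(945, 21677252)) = Mul(-16861, Rational(945, 21677252)) = Rational(-15933645, 21677252)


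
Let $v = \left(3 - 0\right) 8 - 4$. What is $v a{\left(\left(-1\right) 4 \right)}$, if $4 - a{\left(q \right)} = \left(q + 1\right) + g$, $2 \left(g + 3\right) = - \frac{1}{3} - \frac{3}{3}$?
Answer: $\frac{640}{3} \approx 213.33$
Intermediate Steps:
$g = - \frac{11}{3}$ ($g = -3 + \frac{- \frac{1}{3} - \frac{3}{3}}{2} = -3 + \frac{\left(-1\right) \frac{1}{3} - 1}{2} = -3 + \frac{- \frac{1}{3} - 1}{2} = -3 + \frac{1}{2} \left(- \frac{4}{3}\right) = -3 - \frac{2}{3} = - \frac{11}{3} \approx -3.6667$)
$a{\left(q \right)} = \frac{20}{3} - q$ ($a{\left(q \right)} = 4 - \left(\left(q + 1\right) - \frac{11}{3}\right) = 4 - \left(\left(1 + q\right) - \frac{11}{3}\right) = 4 - \left(- \frac{8}{3} + q\right) = \frac{20}{3} - q$)
$v = 20$ ($v = \left(3 + 0\right) 8 - 4 = 3 \cdot 8 - 4 = 24 - 4 = 20$)
$v a{\left(\left(-1\right) 4 \right)} = 20 \left(\frac{20}{3} - \left(-1\right) 4\right) = 20 \left(\frac{20}{3} - -4\right) = 20 \left(\frac{20}{3} + 4\right) = 20 \cdot \frac{32}{3} = \frac{640}{3}$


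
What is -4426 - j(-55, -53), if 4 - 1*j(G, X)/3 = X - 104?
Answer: -4909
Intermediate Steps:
j(G, X) = 324 - 3*X (j(G, X) = 12 - 3*(X - 104) = 12 - 3*(-104 + X) = 12 + (312 - 3*X) = 324 - 3*X)
-4426 - j(-55, -53) = -4426 - (324 - 3*(-53)) = -4426 - (324 + 159) = -4426 - 1*483 = -4426 - 483 = -4909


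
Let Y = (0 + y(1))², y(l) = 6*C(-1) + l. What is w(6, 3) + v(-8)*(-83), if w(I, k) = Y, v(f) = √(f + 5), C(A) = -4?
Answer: 529 - 83*I*√3 ≈ 529.0 - 143.76*I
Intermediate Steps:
y(l) = -24 + l (y(l) = 6*(-4) + l = -24 + l)
v(f) = √(5 + f)
Y = 529 (Y = (0 + (-24 + 1))² = (0 - 23)² = (-23)² = 529)
w(I, k) = 529
w(6, 3) + v(-8)*(-83) = 529 + √(5 - 8)*(-83) = 529 + √(-3)*(-83) = 529 + (I*√3)*(-83) = 529 - 83*I*√3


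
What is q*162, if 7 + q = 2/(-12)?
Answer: -1161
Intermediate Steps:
q = -43/6 (q = -7 + 2/(-12) = -7 + 2*(-1/12) = -7 - ⅙ = -43/6 ≈ -7.1667)
q*162 = -43/6*162 = -1161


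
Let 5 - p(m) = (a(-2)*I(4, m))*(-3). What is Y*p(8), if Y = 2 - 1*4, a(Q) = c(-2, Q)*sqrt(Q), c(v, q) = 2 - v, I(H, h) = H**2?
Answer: -10 - 384*I*sqrt(2) ≈ -10.0 - 543.06*I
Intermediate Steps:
a(Q) = 4*sqrt(Q) (a(Q) = (2 - 1*(-2))*sqrt(Q) = (2 + 2)*sqrt(Q) = 4*sqrt(Q))
Y = -2 (Y = 2 - 4 = -2)
p(m) = 5 + 192*I*sqrt(2) (p(m) = 5 - (4*sqrt(-2))*4**2*(-3) = 5 - (4*(I*sqrt(2)))*16*(-3) = 5 - (4*I*sqrt(2))*16*(-3) = 5 - 64*I*sqrt(2)*(-3) = 5 - (-192)*I*sqrt(2) = 5 + 192*I*sqrt(2))
Y*p(8) = -2*(5 + 192*I*sqrt(2)) = -10 - 384*I*sqrt(2)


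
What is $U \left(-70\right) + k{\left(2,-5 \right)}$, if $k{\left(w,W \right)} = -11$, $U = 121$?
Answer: $-8481$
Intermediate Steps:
$U \left(-70\right) + k{\left(2,-5 \right)} = 121 \left(-70\right) - 11 = -8470 - 11 = -8481$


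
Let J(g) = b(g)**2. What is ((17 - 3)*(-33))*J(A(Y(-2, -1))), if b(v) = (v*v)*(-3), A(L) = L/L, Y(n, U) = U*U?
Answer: -4158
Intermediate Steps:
Y(n, U) = U**2
A(L) = 1
b(v) = -3*v**2 (b(v) = v**2*(-3) = -3*v**2)
J(g) = 9*g**4 (J(g) = (-3*g**2)**2 = 9*g**4)
((17 - 3)*(-33))*J(A(Y(-2, -1))) = ((17 - 3)*(-33))*(9*1**4) = (14*(-33))*(9*1) = -462*9 = -4158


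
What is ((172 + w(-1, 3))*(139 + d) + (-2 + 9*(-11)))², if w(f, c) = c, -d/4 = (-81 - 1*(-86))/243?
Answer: 34608888916624/59049 ≈ 5.8610e+8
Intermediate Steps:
d = -20/243 (d = -4*(-81 - 1*(-86))/243 = -4*(-81 + 86)/243 = -20/243 ≈ -0.082304)
((172 + w(-1, 3))*(139 + d) + (-2 + 9*(-11)))² = ((172 + 3)*(139 - 20/243) + (-2 + 9*(-11)))² = (175*(33757/243) + (-2 - 99))² = (5907475/243 - 101)² = (5882932/243)² = 34608888916624/59049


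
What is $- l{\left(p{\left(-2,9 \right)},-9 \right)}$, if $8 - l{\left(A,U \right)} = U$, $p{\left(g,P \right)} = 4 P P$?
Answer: $-17$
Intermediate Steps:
$p{\left(g,P \right)} = 4 P^{2}$
$l{\left(A,U \right)} = 8 - U$
$- l{\left(p{\left(-2,9 \right)},-9 \right)} = - (8 - -9) = - (8 + 9) = \left(-1\right) 17 = -17$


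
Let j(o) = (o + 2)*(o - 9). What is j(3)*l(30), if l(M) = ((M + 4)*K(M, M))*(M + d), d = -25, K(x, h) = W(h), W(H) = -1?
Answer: 5100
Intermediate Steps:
K(x, h) = -1
j(o) = (-9 + o)*(2 + o) (j(o) = (2 + o)*(-9 + o) = (-9 + o)*(2 + o))
l(M) = (-25 + M)*(-4 - M) (l(M) = ((M + 4)*(-1))*(M - 25) = ((4 + M)*(-1))*(-25 + M) = (-4 - M)*(-25 + M) = (-25 + M)*(-4 - M))
j(3)*l(30) = (-18 + 3² - 7*3)*(100 - 1*30² + 21*30) = (-18 + 9 - 21)*(100 - 1*900 + 630) = -30*(100 - 900 + 630) = -30*(-170) = 5100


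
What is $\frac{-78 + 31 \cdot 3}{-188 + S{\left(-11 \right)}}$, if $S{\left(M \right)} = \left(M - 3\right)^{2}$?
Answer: $\frac{15}{8} \approx 1.875$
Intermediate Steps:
$S{\left(M \right)} = \left(-3 + M\right)^{2}$
$\frac{-78 + 31 \cdot 3}{-188 + S{\left(-11 \right)}} = \frac{-78 + 31 \cdot 3}{-188 + \left(-3 - 11\right)^{2}} = \frac{-78 + 93}{-188 + \left(-14\right)^{2}} = \frac{15}{-188 + 196} = \frac{15}{8}$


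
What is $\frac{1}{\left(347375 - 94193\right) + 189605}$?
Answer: $\frac{1}{442787} \approx 2.2584 \cdot 10^{-6}$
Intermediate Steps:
$\frac{1}{\left(347375 - 94193\right) + 189605} = \frac{1}{253182 + 189605} = \frac{1}{442787}$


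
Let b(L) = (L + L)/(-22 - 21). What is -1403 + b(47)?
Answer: -60423/43 ≈ -1405.2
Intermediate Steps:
b(L) = -2*L/43 (b(L) = (2*L)/(-43) = (2*L)*(-1/43) = -2*L/43)
-1403 + b(47) = -1403 - 2/43*47 = -1403 - 94/43 = -60423/43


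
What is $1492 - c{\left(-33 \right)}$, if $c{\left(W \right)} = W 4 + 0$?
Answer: $1624$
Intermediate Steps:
$c{\left(W \right)} = 4 W$ ($c{\left(W \right)} = 4 W + 0 = 4 W$)
$1492 - c{\left(-33 \right)} = 1492 - 4 \left(-33\right) = 1492 - -132 = 1492 + 132 = 1624$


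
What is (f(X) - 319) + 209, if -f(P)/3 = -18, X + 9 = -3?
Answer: -56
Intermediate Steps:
X = -12 (X = -9 - 3 = -12)
f(P) = 54 (f(P) = -3*(-18) = 54)
(f(X) - 319) + 209 = (54 - 319) + 209 = -265 + 209 = -56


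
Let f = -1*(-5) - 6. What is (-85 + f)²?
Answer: 7396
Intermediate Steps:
f = -1 (f = 5 - 6 = -1)
(-85 + f)² = (-85 - 1)² = (-86)² = 7396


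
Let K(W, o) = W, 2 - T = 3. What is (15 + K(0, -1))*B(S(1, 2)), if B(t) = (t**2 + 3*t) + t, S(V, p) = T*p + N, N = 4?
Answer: 180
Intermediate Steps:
T = -1 (T = 2 - 1*3 = 2 - 3 = -1)
S(V, p) = 4 - p (S(V, p) = -p + 4 = 4 - p)
B(t) = t**2 + 4*t
(15 + K(0, -1))*B(S(1, 2)) = (15 + 0)*((4 - 1*2)*(4 + (4 - 1*2))) = 15*((4 - 2)*(4 + (4 - 2))) = 15*(2*(4 + 2)) = 15*(2*6) = 15*12 = 180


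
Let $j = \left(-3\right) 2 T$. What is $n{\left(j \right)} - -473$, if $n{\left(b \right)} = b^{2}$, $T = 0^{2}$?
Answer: $473$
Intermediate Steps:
$T = 0$
$j = 0$ ($j = \left(-3\right) 2 \cdot 0 = \left(-6\right) 0 = 0$)
$n{\left(j \right)} - -473 = 0^{2} - -473 = 0 + 473 = 473$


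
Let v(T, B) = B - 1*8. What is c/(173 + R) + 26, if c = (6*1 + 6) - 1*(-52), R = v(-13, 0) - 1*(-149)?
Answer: 4114/157 ≈ 26.204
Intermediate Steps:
v(T, B) = -8 + B (v(T, B) = B - 8 = -8 + B)
R = 141 (R = (-8 + 0) - 1*(-149) = -8 + 149 = 141)
c = 64 (c = (6 + 6) + 52 = 12 + 52 = 64)
c/(173 + R) + 26 = 64/(173 + 141) + 26 = 64/314 + 26 = (1/314)*64 + 26 = 32/157 + 26 = 4114/157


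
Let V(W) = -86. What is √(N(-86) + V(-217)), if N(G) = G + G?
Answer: I*√258 ≈ 16.062*I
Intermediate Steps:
N(G) = 2*G
√(N(-86) + V(-217)) = √(2*(-86) - 86) = √(-172 - 86) = √(-258) = I*√258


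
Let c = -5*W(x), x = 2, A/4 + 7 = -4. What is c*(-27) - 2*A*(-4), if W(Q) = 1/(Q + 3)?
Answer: -325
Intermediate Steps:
A = -44 (A = -28 + 4*(-4) = -28 - 16 = -44)
W(Q) = 1/(3 + Q)
c = -1 (c = -5/(3 + 2) = -5/5 = -5*⅕ = -1)
c*(-27) - 2*A*(-4) = -1*(-27) - 2*(-44)*(-4) = 27 + 88*(-4) = 27 - 352 = -325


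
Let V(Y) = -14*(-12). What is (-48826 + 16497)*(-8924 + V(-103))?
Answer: 283072724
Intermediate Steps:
V(Y) = 168
(-48826 + 16497)*(-8924 + V(-103)) = (-48826 + 16497)*(-8924 + 168) = -32329*(-8756) = 283072724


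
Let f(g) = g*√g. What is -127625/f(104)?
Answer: -127625*√26/5408 ≈ -120.33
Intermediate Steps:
f(g) = g^(3/2)
-127625/f(104) = -127625*√26/5408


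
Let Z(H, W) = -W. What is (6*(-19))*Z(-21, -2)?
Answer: -228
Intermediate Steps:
(6*(-19))*Z(-21, -2) = (6*(-19))*(-1*(-2)) = -114*2 = -228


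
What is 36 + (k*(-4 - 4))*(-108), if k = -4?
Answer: -3420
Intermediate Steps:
36 + (k*(-4 - 4))*(-108) = 36 - 4*(-4 - 4)*(-108) = 36 - 4*(-8)*(-108) = 36 + 32*(-108) = 36 - 3456 = -3420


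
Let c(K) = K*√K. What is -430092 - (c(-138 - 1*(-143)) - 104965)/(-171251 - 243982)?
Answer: -25512642343/59319 + 5*√5/415233 ≈ -4.3009e+5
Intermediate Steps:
c(K) = K^(3/2)
-430092 - (c(-138 - 1*(-143)) - 104965)/(-171251 - 243982) = -430092 - ((-138 - 1*(-143))^(3/2) - 104965)/(-171251 - 243982) = -430092 - ((-138 + 143)^(3/2) - 104965)/(-415233) = -430092 - (5^(3/2) - 104965)*(-1)/415233 = -430092 - (5*√5 - 104965)*(-1)/415233 = -430092 - (-104965 + 5*√5)*(-1)/415233 = -430092 - (14995/59319 - 5*√5/415233) = -430092 + (-14995/59319 + 5*√5/415233) = -25512642343/59319 + 5*√5/415233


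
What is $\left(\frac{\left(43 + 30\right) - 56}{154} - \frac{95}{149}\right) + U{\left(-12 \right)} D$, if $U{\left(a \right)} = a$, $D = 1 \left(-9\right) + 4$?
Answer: $\frac{1364663}{22946} \approx 59.473$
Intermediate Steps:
$D = -5$ ($D = -9 + 4 = -5$)
$\left(\frac{\left(43 + 30\right) - 56}{154} - \frac{95}{149}\right) + U{\left(-12 \right)} D = \left(\frac{\left(43 + 30\right) - 56}{154} - \frac{95}{149}\right) - -60 = \left(\left(73 - 56\right) \frac{1}{154} - \frac{95}{149}\right) + 60 = \left(17 \cdot \frac{1}{154} - \frac{95}{149}\right) + 60 = \left(\frac{17}{154} - \frac{95}{149}\right) + 60 = - \frac{12097}{22946} + 60 = \frac{1364663}{22946}$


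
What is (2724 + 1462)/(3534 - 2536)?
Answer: 2093/499 ≈ 4.1944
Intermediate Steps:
(2724 + 1462)/(3534 - 2536) = 4186/998 = 4186*(1/998) = 2093/499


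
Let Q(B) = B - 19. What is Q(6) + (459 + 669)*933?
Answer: 1052411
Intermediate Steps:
Q(B) = -19 + B
Q(6) + (459 + 669)*933 = (-19 + 6) + (459 + 669)*933 = -13 + 1128*933 = -13 + 1052424 = 1052411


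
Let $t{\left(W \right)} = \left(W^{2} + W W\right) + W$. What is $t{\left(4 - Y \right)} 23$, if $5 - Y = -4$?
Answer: $1035$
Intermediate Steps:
$Y = 9$ ($Y = 5 - -4 = 5 + 4 = 9$)
$t{\left(W \right)} = W + 2 W^{2}$ ($t{\left(W \right)} = \left(W^{2} + W^{2}\right) + W = 2 W^{2} + W = W + 2 W^{2}$)
$t{\left(4 - Y \right)} 23 = \left(4 - 9\right) \left(1 + 2 \left(4 - 9\right)\right) 23 = - 5 \left(1 + 2 \left(-5\right)\right) 23 = - 5 \left(1 - 10\right) 23 = \left(-5\right) \left(-9\right) 23 = 45 \cdot 23 = 1035$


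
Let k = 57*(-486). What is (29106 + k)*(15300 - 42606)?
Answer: -38337624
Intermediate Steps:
k = -27702
(29106 + k)*(15300 - 42606) = (29106 - 27702)*(15300 - 42606) = 1404*(-27306) = -38337624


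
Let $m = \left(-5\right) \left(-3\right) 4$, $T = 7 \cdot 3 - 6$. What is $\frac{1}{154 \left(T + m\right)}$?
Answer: $\frac{1}{11550} \approx 8.658 \cdot 10^{-5}$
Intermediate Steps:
$T = 15$ ($T = 21 - 6 = 15$)
$m = 60$ ($m = 15 \cdot 4 = 60$)
$\frac{1}{154 \left(T + m\right)} = \frac{1}{154 \left(15 + 60\right)} = \frac{1}{154 \cdot 75} = \frac{1}{11550}$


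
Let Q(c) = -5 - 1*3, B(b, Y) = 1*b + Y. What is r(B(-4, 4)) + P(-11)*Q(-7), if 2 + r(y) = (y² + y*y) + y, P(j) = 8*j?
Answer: 702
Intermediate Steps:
B(b, Y) = Y + b (B(b, Y) = b + Y = Y + b)
Q(c) = -8 (Q(c) = -5 - 3 = -8)
r(y) = -2 + y + 2*y² (r(y) = -2 + ((y² + y*y) + y) = -2 + ((y² + y²) + y) = -2 + (2*y² + y) = -2 + (y + 2*y²) = -2 + y + 2*y²)
r(B(-4, 4)) + P(-11)*Q(-7) = (-2 + (4 - 4) + 2*(4 - 4)²) + (8*(-11))*(-8) = (-2 + 0 + 2*0²) - 88*(-8) = (-2 + 0 + 2*0) + 704 = (-2 + 0 + 0) + 704 = -2 + 704 = 702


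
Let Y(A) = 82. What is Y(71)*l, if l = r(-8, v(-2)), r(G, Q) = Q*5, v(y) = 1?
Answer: 410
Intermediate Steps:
r(G, Q) = 5*Q
l = 5 (l = 5*1 = 5)
Y(71)*l = 82*5 = 410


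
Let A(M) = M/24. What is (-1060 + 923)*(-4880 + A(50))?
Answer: 8019295/12 ≈ 6.6828e+5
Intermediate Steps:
A(M) = M/24 (A(M) = M*(1/24) = M/24)
(-1060 + 923)*(-4880 + A(50)) = (-1060 + 923)*(-4880 + (1/24)*50) = -137*(-4880 + 25/12) = -137*(-58535/12) = 8019295/12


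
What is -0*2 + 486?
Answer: 486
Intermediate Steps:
-0*2 + 486 = -190*0 + 486 = 0 + 486 = 486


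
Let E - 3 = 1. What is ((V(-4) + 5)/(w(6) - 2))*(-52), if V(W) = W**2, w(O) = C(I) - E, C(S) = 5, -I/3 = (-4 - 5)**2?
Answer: 1092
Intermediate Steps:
I = -243 (I = -3*(-4 - 5)**2 = -3*(-9)**2 = -3*81 = -243)
E = 4 (E = 3 + 1 = 4)
w(O) = 1 (w(O) = 5 - 1*4 = 5 - 4 = 1)
((V(-4) + 5)/(w(6) - 2))*(-52) = (((-4)**2 + 5)/(1 - 2))*(-52) = ((16 + 5)/(-1))*(-52) = (21*(-1))*(-52) = -21*(-52) = 1092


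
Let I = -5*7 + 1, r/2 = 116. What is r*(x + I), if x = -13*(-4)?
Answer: 4176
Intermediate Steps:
x = 52
r = 232 (r = 2*116 = 232)
I = -34 (I = -35 + 1 = -34)
r*(x + I) = 232*(52 - 34) = 232*18 = 4176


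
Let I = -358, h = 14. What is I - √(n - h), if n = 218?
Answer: -358 - 2*√51 ≈ -372.28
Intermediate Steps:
I - √(n - h) = -358 - √(218 - 1*14) = -358 - √(218 - 14) = -358 - √204 = -358 - 2*√51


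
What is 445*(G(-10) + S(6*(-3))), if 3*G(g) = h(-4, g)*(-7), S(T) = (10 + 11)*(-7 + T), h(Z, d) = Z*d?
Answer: -825475/3 ≈ -2.7516e+5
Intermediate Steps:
S(T) = -147 + 21*T (S(T) = 21*(-7 + T) = -147 + 21*T)
G(g) = 28*g/3 (G(g) = (-4*g*(-7))/3 = (28*g)/3 = 28*g/3)
445*(G(-10) + S(6*(-3))) = 445*((28/3)*(-10) + (-147 + 21*(6*(-3)))) = 445*(-280/3 + (-147 + 21*(-18))) = 445*(-280/3 + (-147 - 378)) = 445*(-280/3 - 525) = 445*(-1855/3) = -825475/3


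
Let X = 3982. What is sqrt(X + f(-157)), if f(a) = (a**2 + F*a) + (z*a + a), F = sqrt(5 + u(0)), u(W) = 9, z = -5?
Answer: sqrt(29259 - 157*sqrt(14)) ≈ 169.33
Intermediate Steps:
F = sqrt(14) (F = sqrt(5 + 9) = sqrt(14) ≈ 3.7417)
f(a) = a**2 - 4*a + a*sqrt(14) (f(a) = (a**2 + sqrt(14)*a) + (-5*a + a) = (a**2 + a*sqrt(14)) - 4*a = a**2 - 4*a + a*sqrt(14))
sqrt(X + f(-157)) = sqrt(3982 - 157*(-4 - 157 + sqrt(14))) = sqrt(3982 - 157*(-161 + sqrt(14))) = sqrt(3982 + (25277 - 157*sqrt(14))) = sqrt(29259 - 157*sqrt(14))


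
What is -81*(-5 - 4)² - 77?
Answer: -6638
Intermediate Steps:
-81*(-5 - 4)² - 77 = -81*(-9)² - 77 = -81*81 - 77 = -6561 - 77 = -6638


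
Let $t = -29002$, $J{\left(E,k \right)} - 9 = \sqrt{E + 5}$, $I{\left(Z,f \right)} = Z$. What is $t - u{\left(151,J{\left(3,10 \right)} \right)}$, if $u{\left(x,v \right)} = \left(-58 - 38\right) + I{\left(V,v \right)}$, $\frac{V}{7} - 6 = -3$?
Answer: $-28927$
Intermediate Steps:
$V = 21$ ($V = 42 + 7 \left(-3\right) = 42 - 21 = 21$)
$J{\left(E,k \right)} = 9 + \sqrt{5 + E}$ ($J{\left(E,k \right)} = 9 + \sqrt{E + 5} = 9 + \sqrt{5 + E}$)
$u{\left(x,v \right)} = -75$ ($u{\left(x,v \right)} = \left(-58 - 38\right) + 21 = -96 + 21 = -75$)
$t - u{\left(151,J{\left(3,10 \right)} \right)} = -29002 - -75 = -29002 + 75 = -28927$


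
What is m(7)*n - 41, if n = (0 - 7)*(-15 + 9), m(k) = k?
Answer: 253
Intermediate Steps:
n = 42 (n = -7*(-6) = 42)
m(7)*n - 41 = 7*42 - 41 = 294 - 41 = 253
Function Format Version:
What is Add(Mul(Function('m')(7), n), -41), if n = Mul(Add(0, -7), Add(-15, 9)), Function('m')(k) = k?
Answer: 253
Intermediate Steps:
n = 42 (n = Mul(-7, -6) = 42)
Add(Mul(Function('m')(7), n), -41) = Add(Mul(7, 42), -41) = Add(294, -41) = 253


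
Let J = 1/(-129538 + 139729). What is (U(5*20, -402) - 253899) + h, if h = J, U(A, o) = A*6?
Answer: -2581370108/10191 ≈ -2.5330e+5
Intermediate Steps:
J = 1/10191 ≈ 9.8126e-5
U(A, o) = 6*A
h = 1/10191 ≈ 9.8126e-5
(U(5*20, -402) - 253899) + h = (6*(5*20) - 253899) + 1/10191 = (6*100 - 253899) + 1/10191 = (600 - 253899) + 1/10191 = -253299 + 1/10191 = -2581370108/10191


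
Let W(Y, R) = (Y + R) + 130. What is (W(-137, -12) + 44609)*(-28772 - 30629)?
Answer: -2648690590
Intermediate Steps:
W(Y, R) = 130 + R + Y (W(Y, R) = (R + Y) + 130 = 130 + R + Y)
(W(-137, -12) + 44609)*(-28772 - 30629) = ((130 - 12 - 137) + 44609)*(-28772 - 30629) = (-19 + 44609)*(-59401) = 44590*(-59401) = -2648690590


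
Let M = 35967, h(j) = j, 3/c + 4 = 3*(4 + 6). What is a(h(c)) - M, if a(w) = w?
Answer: -935139/26 ≈ -35967.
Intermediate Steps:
c = 3/26 (c = 3/(-4 + 3*(4 + 6)) = 3/(-4 + 3*10) = 3/(-4 + 30) = 3/26 ≈ 0.11538)
a(h(c)) - M = 3/26 - 1*35967 = 3/26 - 35967 = -935139/26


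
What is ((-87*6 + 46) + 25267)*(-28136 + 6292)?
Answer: -541534604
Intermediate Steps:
((-87*6 + 46) + 25267)*(-28136 + 6292) = ((-522 + 46) + 25267)*(-21844) = (-476 + 25267)*(-21844) = 24791*(-21844) = -541534604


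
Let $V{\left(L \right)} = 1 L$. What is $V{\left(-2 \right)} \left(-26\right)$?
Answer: $52$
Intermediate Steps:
$V{\left(L \right)} = L$
$V{\left(-2 \right)} \left(-26\right) = \left(-2\right) \left(-26\right) = 52$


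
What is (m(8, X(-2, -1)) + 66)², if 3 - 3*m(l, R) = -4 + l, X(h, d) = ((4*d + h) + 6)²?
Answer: 38809/9 ≈ 4312.1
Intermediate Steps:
X(h, d) = (6 + h + 4*d)² (X(h, d) = ((h + 4*d) + 6)² = (6 + h + 4*d)²)
m(l, R) = 7/3 - l/3 (m(l, R) = 1 - (-4 + l)/3 = 1 + (4/3 - l/3) = 7/3 - l/3)
(m(8, X(-2, -1)) + 66)² = ((7/3 - ⅓*8) + 66)² = ((7/3 - 8/3) + 66)² = (-⅓ + 66)² = (197/3)² = 38809/9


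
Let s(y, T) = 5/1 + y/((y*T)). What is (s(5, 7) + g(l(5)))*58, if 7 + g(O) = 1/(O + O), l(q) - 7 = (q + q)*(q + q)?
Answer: -80475/749 ≈ -107.44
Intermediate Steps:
s(y, T) = 5 + 1/T (s(y, T) = 5*1 + y/((T*y)) = 5 + y*(1/(T*y)) = 5 + 1/T)
l(q) = 7 + 4*q² (l(q) = 7 + (q + q)*(q + q) = 7 + (2*q)*(2*q) = 7 + 4*q²)
g(O) = -7 + 1/(2*O) (g(O) = -7 + 1/(O + O) = -7 + 1/(2*O))
(s(5, 7) + g(l(5)))*58 = ((5 + 1/7) + (-7 + 1/(2*(7 + 4*5²))))*58 = ((5 + ⅐) + (-7 + 1/(2*(7 + 4*25))))*58 = (36/7 + (-7 + 1/(2*(7 + 100))))*58 = (36/7 + (-7 + (½)/107))*58 = (36/7 + (-7 + (½)*(1/107)))*58 = (36/7 + (-7 + 1/214))*58 = (36/7 - 1497/214)*58 = -2775/1498*58 = -80475/749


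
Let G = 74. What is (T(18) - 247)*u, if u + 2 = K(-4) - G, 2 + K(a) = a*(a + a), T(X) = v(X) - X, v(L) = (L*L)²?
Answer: -4816706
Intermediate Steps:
v(L) = L⁴ (v(L) = (L²)² = L⁴)
T(X) = X⁴ - X
K(a) = -2 + 2*a² (K(a) = -2 + a*(a + a) = -2 + a*(2*a) = -2 + 2*a²)
u = -46 (u = -2 + ((-2 + 2*(-4)²) - 1*74) = -2 + ((-2 + 2*16) - 74) = -2 + ((-2 + 32) - 74) = -2 + (30 - 74) = -2 - 44 = -46)
(T(18) - 247)*u = ((18⁴ - 1*18) - 247)*(-46) = ((104976 - 18) - 247)*(-46) = (104958 - 247)*(-46) = 104711*(-46) = -4816706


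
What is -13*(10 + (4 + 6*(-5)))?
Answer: 208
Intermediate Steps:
-13*(10 + (4 + 6*(-5))) = -13*(10 + (4 - 30)) = -13*(10 - 26) = -13*(-16) = 208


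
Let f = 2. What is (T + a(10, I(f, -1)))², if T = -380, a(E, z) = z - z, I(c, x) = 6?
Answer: 144400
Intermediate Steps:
a(E, z) = 0
(T + a(10, I(f, -1)))² = (-380 + 0)² = (-380)² = 144400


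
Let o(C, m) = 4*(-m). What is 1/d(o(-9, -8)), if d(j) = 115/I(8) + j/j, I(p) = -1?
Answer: -1/114 ≈ -0.0087719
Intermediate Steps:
o(C, m) = -4*m
d(j) = -114 (d(j) = 115/(-1) + j/j = 115*(-1) + 1 = -115 + 1 = -114)
1/d(o(-9, -8)) = 1/(-114) = -1/114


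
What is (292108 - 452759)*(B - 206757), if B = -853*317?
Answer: 76655909858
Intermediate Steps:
B = -270401
(292108 - 452759)*(B - 206757) = (292108 - 452759)*(-270401 - 206757) = -160651*(-477158) = 76655909858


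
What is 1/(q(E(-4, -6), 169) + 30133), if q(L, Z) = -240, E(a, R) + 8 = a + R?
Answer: 1/29893 ≈ 3.3453e-5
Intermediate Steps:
E(a, R) = -8 + R + a (E(a, R) = -8 + (a + R) = -8 + (R + a) = -8 + R + a)
1/(q(E(-4, -6), 169) + 30133) = 1/(-240 + 30133) = 1/29893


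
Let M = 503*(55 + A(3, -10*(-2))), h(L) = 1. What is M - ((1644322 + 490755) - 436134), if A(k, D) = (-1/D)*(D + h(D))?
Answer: -33436123/20 ≈ -1.6718e+6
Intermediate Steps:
A(k, D) = -(1 + D)/D (A(k, D) = (-1/D)*(D + 1) = (-1/D)*(1 + D) = -(1 + D)/D)
M = 542737/20 (M = 503*(55 + (-1 - (-10)*(-2))/((-10*(-2)))) = 503*(55 + (-1 - 1*20)/20) = 503*(55 + (-1 - 20)/20) = 503*(55 + (1/20)*(-21)) = 503*(55 - 21/20) = 503*(1079/20) = 542737/20 ≈ 27137.)
M - ((1644322 + 490755) - 436134) = 542737/20 - ((1644322 + 490755) - 436134) = 542737/20 - (2135077 - 436134) = 542737/20 - 1*1698943 = 542737/20 - 1698943 = -33436123/20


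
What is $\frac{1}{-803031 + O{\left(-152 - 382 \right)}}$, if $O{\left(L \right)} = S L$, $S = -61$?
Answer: $- \frac{1}{770457} \approx -1.2979 \cdot 10^{-6}$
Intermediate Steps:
$O{\left(L \right)} = - 61 L$
$\frac{1}{-803031 + O{\left(-152 - 382 \right)}} = \frac{1}{-803031 - 61 \left(-152 - 382\right)} = \frac{1}{-803031 - -32574} = \frac{1}{-803031 + 32574} = \frac{1}{-770457} = - \frac{1}{770457}$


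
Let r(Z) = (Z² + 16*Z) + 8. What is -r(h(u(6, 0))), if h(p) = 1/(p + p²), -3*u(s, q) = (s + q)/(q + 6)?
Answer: 175/4 ≈ 43.750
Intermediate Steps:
u(s, q) = -(q + s)/(3*(6 + q)) (u(s, q) = -(s + q)/(3*(q + 6)) = -(q + s)/(3*(6 + q)))
r(Z) = 8 + Z² + 16*Z
-r(h(u(6, 0))) = -(8 + (1/((((-1*0 - 1*6)/(3*(6 + 0))))*(1 + (-1*0 - 1*6)/(3*(6 + 0)))))² + 16*(1/((((-1*0 - 1*6)/(3*(6 + 0))))*(1 + (-1*0 - 1*6)/(3*(6 + 0)))))) = -(8 + (1/((((⅓)*(0 - 6)/6))*(1 + (⅓)*(0 - 6)/6)))² + 16*(1/((((⅓)*(0 - 6)/6))*(1 + (⅓)*(0 - 6)/6)))) = -(8 + (1/((((⅓)*(⅙)*(-6)))*(1 + (⅓)*(⅙)*(-6))))² + 16*(1/((((⅓)*(⅙)*(-6)))*(1 + (⅓)*(⅙)*(-6))))) = -(8 + (1/((-⅓)*(1 - ⅓)))² + 16*(1/((-⅓)*(1 - ⅓)))) = -(8 + (-3/⅔)² + 16*(-3/⅔)) = -(8 + (-3*3/2)² + 16*(-3*3/2)) = -(8 + (-9/2)² + 16*(-9/2)) = -(8 + 81/4 - 72) = -1*(-175/4) = 175/4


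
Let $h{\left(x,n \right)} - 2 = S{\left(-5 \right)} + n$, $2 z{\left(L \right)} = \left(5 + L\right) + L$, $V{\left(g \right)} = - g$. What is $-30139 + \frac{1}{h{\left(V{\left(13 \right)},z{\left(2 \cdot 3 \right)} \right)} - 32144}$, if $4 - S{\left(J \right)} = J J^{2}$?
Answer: $- \frac{1929167253}{64009} \approx -30139.0$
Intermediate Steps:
$S{\left(J \right)} = 4 - J^{3}$ ($S{\left(J \right)} = 4 - J J^{2} = 4 - J^{3}$)
$z{\left(L \right)} = \frac{5}{2} + L$ ($z{\left(L \right)} = \frac{\left(5 + L\right) + L}{2} = \frac{5 + 2 L}{2} = \frac{5}{2} + L$)
$h{\left(x,n \right)} = 131 + n$ ($h{\left(x,n \right)} = 2 + \left(\left(4 - \left(-5\right)^{3}\right) + n\right) = 2 + \left(\left(4 - -125\right) + n\right) = 2 + \left(\left(4 + 125\right) + n\right) = 2 + \left(129 + n\right) = 131 + n$)
$-30139 + \frac{1}{h{\left(V{\left(13 \right)},z{\left(2 \cdot 3 \right)} \right)} - 32144} = -30139 + \frac{1}{\left(131 + \left(\frac{5}{2} + 2 \cdot 3\right)\right) - 32144} = -30139 + \frac{1}{\left(131 + \left(\frac{5}{2} + 6\right)\right) - 32144} = -30139 + \frac{1}{\left(131 + \frac{17}{2}\right) - 32144} = -30139 + \frac{1}{\frac{279}{2} - 32144} = -30139 + \frac{1}{- \frac{64009}{2}} = -30139 - \frac{2}{64009} = - \frac{1929167253}{64009}$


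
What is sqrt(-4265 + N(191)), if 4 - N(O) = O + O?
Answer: I*sqrt(4643) ≈ 68.14*I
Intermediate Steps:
N(O) = 4 - 2*O (N(O) = 4 - (O + O) = 4 - 2*O)
sqrt(-4265 + N(191)) = sqrt(-4265 + (4 - 2*191)) = sqrt(-4265 + (4 - 382)) = sqrt(-4265 - 378) = sqrt(-4643) = I*sqrt(4643)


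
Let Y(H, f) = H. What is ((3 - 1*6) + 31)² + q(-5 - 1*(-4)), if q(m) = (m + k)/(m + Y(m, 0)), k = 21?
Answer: 774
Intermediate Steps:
q(m) = (21 + m)/(2*m) (q(m) = (m + 21)/(m + m) = (21 + m)/((2*m)) = (21 + m)*(1/(2*m)) = (21 + m)/(2*m))
((3 - 1*6) + 31)² + q(-5 - 1*(-4)) = ((3 - 1*6) + 31)² + (21 + (-5 - 1*(-4)))/(2*(-5 - 1*(-4))) = ((3 - 6) + 31)² + (21 + (-5 + 4))/(2*(-5 + 4)) = (-3 + 31)² + (½)*(21 - 1)/(-1) = 28² + (½)*(-1)*20 = 784 - 10 = 774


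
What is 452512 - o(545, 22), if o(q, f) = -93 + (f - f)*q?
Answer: 452605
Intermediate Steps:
o(q, f) = -93 (o(q, f) = -93 + 0*q = -93 + 0 = -93)
452512 - o(545, 22) = 452512 - 1*(-93) = 452512 + 93 = 452605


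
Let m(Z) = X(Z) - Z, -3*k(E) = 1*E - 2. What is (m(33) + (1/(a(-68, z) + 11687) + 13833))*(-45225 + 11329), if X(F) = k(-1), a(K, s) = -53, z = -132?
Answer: -2721185031580/5817 ≈ -4.6780e+8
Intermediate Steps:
k(E) = 2/3 - E/3 (k(E) = -(1*E - 2)/3 = -(E - 2)/3 = -(-2 + E)/3 = 2/3 - E/3)
X(F) = 1 (X(F) = 2/3 - 1/3*(-1) = 2/3 + 1/3 = 1)
m(Z) = 1 - Z
(m(33) + (1/(a(-68, z) + 11687) + 13833))*(-45225 + 11329) = ((1 - 1*33) + (1/(-53 + 11687) + 13833))*(-45225 + 11329) = ((1 - 33) + (1/11634 + 13833))*(-33896) = (-32 + (1/11634 + 13833))*(-33896) = (-32 + 160933123/11634)*(-33896) = (160560835/11634)*(-33896) = -2721185031580/5817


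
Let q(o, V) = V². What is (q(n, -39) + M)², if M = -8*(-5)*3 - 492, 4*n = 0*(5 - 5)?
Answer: 1320201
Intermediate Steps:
n = 0 (n = (0*(5 - 5))/4 = (0*0)/4 = (¼)*0 = 0)
M = -372 (M = 40*3 - 492 = 120 - 492 = -372)
(q(n, -39) + M)² = ((-39)² - 372)² = (1521 - 372)² = 1149² = 1320201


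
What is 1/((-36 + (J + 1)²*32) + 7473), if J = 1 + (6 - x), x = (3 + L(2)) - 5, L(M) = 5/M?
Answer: 1/9237 ≈ 0.00010826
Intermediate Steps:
x = ½ (x = (3 + 5/2) - 5 = 11/2 - 5 = ½ ≈ 0.50000)
J = 13/2 (J = 1 + (6 - 1*½) = 1 + (6 - ½) = 1 + 11/2 = 13/2 ≈ 6.5000)
1/((-36 + (J + 1)²*32) + 7473) = 1/((-36 + (13/2 + 1)²*32) + 7473) = 1/((-36 + (15/2)²*32) + 7473) = 1/((-36 + (225/4)*32) + 7473) = 1/((-36 + 1800) + 7473) = 1/(1764 + 7473) = 1/9237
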